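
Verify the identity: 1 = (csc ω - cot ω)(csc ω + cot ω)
RHS = csc²ω - cot²ω = (1 + cot²ω) - cot²ω = 1 = LHS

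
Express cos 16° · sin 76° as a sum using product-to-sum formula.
cos 16° sin 76° = (1/2)[sin(16°+76°) - sin(16°-76°)]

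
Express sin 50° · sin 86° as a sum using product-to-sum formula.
sin 50° sin 86° = (1/2)[cos(50°-86°) - cos(50°+86°)]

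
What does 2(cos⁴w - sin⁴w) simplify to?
2(cos⁴w - sin⁴w) = 2(cos(2w)) (using Factoring + double angle)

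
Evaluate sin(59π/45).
sin(59π/45) = -0.829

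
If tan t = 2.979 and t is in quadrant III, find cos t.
cos t = -0.3182 (using tan²t + 1 = sec²t)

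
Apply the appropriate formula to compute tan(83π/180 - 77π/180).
tan(83π/180 - 77π/180) = (tan 83π/180 - tan 77π/180)/(1 + tan 83π/180 tan 77π/180) = 0.1051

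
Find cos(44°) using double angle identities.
cos(44°) = cos²22° - sin²22° = 0.7193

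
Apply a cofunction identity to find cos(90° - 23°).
cos(90° - 23°) = sin(23°) = 0.3907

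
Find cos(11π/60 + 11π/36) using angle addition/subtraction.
cos(11π/60 + 11π/36) = cos 11π/60 cos 11π/36 - sin 11π/60 sin 11π/36 = 0.0349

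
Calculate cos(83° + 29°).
cos(83° + 29°) = cos 83° cos 29° - sin 83° sin 29° = -0.3746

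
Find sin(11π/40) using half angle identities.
sin(11π/40) = √((1 - cos 11π/20)/2) = 0.7604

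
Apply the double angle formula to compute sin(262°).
sin(262°) = 2 sin 131° cos 131° = -0.9903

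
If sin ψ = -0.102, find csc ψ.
csc ψ = 1/sin ψ = -9.804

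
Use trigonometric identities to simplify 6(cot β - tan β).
6(cot β - tan β) = 6(2 cot(2β)) (using Double angle)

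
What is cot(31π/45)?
cot(31π/45) = -0.6745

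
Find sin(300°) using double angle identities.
sin(300°) = 2 sin 150° cos 150° = -√3/2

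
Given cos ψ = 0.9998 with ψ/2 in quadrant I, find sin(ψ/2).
sin(ψ/2) = ±√((1 - cos ψ)/2); positive since ψ/2 ∈ QI, so sin(ψ/2) = 0.01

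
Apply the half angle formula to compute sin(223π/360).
sin(223π/360) = √((1 - cos 223π/180)/2) = 0.9304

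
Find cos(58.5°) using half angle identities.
cos(58.5°) = √((1 + cos 117°)/2) = 0.5225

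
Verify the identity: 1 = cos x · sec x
RHS = cos x · (1/cos x) = 1 = LHS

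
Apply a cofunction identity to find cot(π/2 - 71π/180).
cot(π/2 - 71π/180) = tan(71π/180) = 2.904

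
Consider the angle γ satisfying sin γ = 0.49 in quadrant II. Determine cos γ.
cos γ = ±√(1 - sin²γ) = -0.8717 (negative in QII)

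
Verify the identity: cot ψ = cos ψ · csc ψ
RHS = cos ψ · (1/sin ψ) = cos ψ/sin ψ = cot ψ = LHS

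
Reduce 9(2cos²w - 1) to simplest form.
9(2cos²w - 1) = 9(cos(2w)) (using Double angle)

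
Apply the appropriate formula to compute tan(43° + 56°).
tan(43° + 56°) = (tan 43° + tan 56°)/(1 - tan 43° tan 56°) = -6.314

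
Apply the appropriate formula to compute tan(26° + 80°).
tan(26° + 80°) = (tan 26° + tan 80°)/(1 - tan 26° tan 80°) = -3.487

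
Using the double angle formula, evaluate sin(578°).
sin(578°) = 2 sin 289° cos 289° = -0.6157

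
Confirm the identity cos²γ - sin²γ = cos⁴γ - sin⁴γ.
RHS = (cos²γ - sin²γ)(cos²γ + sin²γ) = (cos²γ - sin²γ) · 1 = cos²γ - sin²γ = LHS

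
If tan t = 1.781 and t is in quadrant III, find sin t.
sin t = -0.872 (using tan²t + 1 = sec²t)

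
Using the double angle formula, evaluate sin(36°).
sin(36°) = 2 sin 18° cos 18° = 0.5878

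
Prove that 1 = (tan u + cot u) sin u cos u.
RHS = (sin u/cos u + cos u/sin u) sin u cos u = ((sin²u + cos²u)/(sin u cos u)) · sin u cos u = sin²u + cos²u = 1 = LHS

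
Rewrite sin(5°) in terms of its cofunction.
sin(5°) = cos(90° - 5°) = cos(85°)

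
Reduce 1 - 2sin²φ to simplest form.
1 - 2sin²φ = cos(2φ) (using Double angle)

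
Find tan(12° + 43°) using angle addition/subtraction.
tan(12° + 43°) = (tan 12° + tan 43°)/(1 - tan 12° tan 43°) = 1.428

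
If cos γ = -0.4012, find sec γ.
sec γ = 1/cos γ = -2.493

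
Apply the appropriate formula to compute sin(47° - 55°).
sin(47° - 55°) = sin 47° cos 55° - cos 47° sin 55° = -0.1392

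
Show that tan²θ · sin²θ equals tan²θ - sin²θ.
RHS = sin²θ/cos²θ - sin²θ = sin²θ(1/cos²θ - 1) = sin²θ · (1 - cos²θ)/cos²θ = sin²θ · sin²θ/cos²θ = sin²θ · tan²θ = LHS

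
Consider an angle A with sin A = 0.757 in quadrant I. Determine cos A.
cos A = √(1 - sin²A) = 0.6534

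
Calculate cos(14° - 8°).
cos(14° - 8°) = cos 14° cos 8° + sin 14° sin 8° = 0.9945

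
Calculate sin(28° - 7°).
sin(28° - 7°) = sin 28° cos 7° - cos 28° sin 7° = 0.3584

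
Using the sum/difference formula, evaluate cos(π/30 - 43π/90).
cos(π/30 - 43π/90) = cos π/30 cos 43π/90 + sin π/30 sin 43π/90 = 0.1736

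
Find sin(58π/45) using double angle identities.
sin(58π/45) = 2 sin 29π/45 cos 29π/45 = -0.788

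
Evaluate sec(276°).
sec(276°) = 9.567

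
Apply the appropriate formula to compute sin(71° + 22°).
sin(71° + 22°) = sin 71° cos 22° + cos 71° sin 22° = 0.9986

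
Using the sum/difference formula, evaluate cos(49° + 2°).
cos(49° + 2°) = cos 49° cos 2° - sin 49° sin 2° = 0.6293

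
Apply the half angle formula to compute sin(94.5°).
sin(94.5°) = √((1 - cos 189°)/2) = 0.9969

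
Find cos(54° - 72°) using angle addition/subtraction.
cos(54° - 72°) = cos 54° cos 72° + sin 54° sin 72° = 0.9511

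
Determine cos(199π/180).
cos(199π/180) = -0.9455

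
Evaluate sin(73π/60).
sin(73π/60) = -0.6293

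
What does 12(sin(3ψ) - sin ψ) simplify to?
12(sin(3ψ) - sin ψ) = 12(2 cos(2ψ) sin ψ) (using Sum-to-product)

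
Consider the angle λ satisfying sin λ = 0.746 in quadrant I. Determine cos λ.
cos λ = √(1 - sin²λ) = 0.6659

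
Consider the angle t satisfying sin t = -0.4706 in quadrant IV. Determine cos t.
cos t = √(1 - sin²t) = 0.8823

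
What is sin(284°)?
sin(284°) = -0.9703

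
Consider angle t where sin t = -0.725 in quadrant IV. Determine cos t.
cos t = √(1 - sin²t) = 0.6887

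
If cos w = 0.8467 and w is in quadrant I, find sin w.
sin w = 0.5321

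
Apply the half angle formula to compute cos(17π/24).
cos(17π/24) = -√((1 + cos 17π/12)/2) = -0.6088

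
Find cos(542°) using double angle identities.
cos(542°) = 1 - 2sin²271° = -0.9994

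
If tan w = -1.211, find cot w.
cot w = 1/tan w = -0.8258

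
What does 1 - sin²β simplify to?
1 - sin²β = cos²β (using Pythagorean identity)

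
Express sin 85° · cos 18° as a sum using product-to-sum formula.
sin 85° cos 18° = (1/2)[sin(85°+18°) + sin(85°-18°)]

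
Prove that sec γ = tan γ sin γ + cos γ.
RHS = sin²γ/cos γ + cos γ = (sin²γ + cos²γ)/cos γ = 1/cos γ = sec γ = LHS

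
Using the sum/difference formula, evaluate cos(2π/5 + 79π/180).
cos(2π/5 + 79π/180) = cos 2π/5 cos 79π/180 - sin 2π/5 sin 79π/180 = -0.8746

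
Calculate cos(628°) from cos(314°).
cos(628°) = cos²314° - sin²314° = -0.0349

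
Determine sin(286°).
sin(286°) = -0.9613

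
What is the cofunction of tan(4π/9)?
tan(4π/9) = cot(π/2 - 4π/9) = cot(π/18)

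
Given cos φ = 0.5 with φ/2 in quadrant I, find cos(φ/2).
cos(φ/2) = ±√((1 + cos φ)/2); positive since φ/2 ∈ QI, so cos(φ/2) = √3/2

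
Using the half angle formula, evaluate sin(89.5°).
sin(89.5°) = √((1 - cos 179°)/2) = 1.0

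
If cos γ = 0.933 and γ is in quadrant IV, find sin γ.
sin γ = -0.3599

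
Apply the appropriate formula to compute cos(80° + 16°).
cos(80° + 16°) = cos 80° cos 16° - sin 80° sin 16° = -0.1045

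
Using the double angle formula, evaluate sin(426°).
sin(426°) = 2 sin 213° cos 213° = 0.9135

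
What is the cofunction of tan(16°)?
tan(16°) = cot(90° - 16°) = cot(74°)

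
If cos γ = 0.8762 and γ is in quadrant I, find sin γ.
sin γ = 0.4819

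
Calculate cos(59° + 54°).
cos(59° + 54°) = cos 59° cos 54° - sin 59° sin 54° = -0.3907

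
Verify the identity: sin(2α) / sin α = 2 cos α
LHS = 2 sin α cos α / sin α = 2 cos α = RHS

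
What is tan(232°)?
tan(232°) = 1.28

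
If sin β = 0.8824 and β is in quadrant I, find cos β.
cos β = 0.4705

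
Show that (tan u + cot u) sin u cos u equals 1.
LHS = (sin u/cos u + cos u/sin u) sin u cos u = ((sin²u + cos²u)/(sin u cos u)) · sin u cos u = sin²u + cos²u = 1 = RHS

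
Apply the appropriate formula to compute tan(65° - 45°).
tan(65° - 45°) = (tan 65° - tan 45°)/(1 + tan 65° tan 45°) = 0.364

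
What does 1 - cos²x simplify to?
1 - cos²x = sin²x (using Pythagorean identity)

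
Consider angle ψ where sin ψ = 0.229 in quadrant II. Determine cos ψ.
cos ψ = ±√(1 - sin²ψ) = -0.9734 (negative in QII)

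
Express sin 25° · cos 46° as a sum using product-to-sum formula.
sin 25° cos 46° = (1/2)[sin(25°+46°) + sin(25°-46°)]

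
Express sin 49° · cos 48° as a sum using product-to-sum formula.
sin 49° cos 48° = (1/2)[sin(49°+48°) + sin(49°-48°)]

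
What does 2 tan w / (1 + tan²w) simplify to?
2 tan w / (1 + tan²w) = sin(2w) (using Double angle)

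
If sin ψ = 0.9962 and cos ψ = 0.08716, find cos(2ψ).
cos(2ψ) = cos²ψ - sin²ψ = -0.9848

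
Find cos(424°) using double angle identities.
cos(424°) = 2cos²212° - 1 = 0.4384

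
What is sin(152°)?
sin(152°) = 0.4695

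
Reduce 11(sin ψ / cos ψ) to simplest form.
11(sin ψ / cos ψ) = 11(tan ψ) (using Quotient identity)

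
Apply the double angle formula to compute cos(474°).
cos(474°) = cos²237° - sin²237° = -0.4067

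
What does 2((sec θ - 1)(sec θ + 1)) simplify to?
2((sec θ - 1)(sec θ + 1)) = 2(tan²θ) (using Diff. of squares)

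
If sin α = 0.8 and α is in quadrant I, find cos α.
cos α = 0.6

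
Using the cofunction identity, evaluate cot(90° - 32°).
cot(90° - 32°) = tan(32°) = 0.6249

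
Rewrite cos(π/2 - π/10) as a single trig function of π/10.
cos(π/2 - π/10) = sin(π/10)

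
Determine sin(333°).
sin(333°) = -0.454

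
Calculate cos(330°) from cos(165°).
cos(330°) = cos²165° - sin²165° = √3/2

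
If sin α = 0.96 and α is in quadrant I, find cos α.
cos α = 0.28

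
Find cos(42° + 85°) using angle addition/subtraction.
cos(42° + 85°) = cos 42° cos 85° - sin 42° sin 85° = -0.6018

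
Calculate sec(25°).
sec(25°) = 1.103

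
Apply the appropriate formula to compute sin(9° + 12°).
sin(9° + 12°) = sin 9° cos 12° + cos 9° sin 12° = 0.3584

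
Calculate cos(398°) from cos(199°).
cos(398°) = cos²199° - sin²199° = 0.788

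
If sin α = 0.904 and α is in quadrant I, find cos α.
cos α = 0.4275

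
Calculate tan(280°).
tan(280°) = -5.671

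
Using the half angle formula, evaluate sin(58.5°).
sin(58.5°) = √((1 - cos 117°)/2) = 0.8526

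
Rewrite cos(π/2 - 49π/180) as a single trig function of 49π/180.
cos(π/2 - 49π/180) = sin(49π/180)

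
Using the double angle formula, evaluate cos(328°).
cos(328°) = cos²164° - sin²164° = 0.848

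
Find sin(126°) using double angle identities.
sin(126°) = 2 sin 63° cos 63° = 0.809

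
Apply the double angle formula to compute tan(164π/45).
tan(164π/45) = 2 tan 82π/45 / (1 - tan²82π/45) = -2.05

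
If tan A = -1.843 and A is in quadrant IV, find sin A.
sin A = -0.879 (using tan²A + 1 = sec²A)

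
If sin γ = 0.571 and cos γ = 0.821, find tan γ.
tan γ = sin γ / cos γ = 0.6955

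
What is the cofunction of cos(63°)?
cos(63°) = sin(90° - 63°) = sin(27°)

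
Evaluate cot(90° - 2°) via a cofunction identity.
cot(90° - 2°) = tan(2°) = 0.03492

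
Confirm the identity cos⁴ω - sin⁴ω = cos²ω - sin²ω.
LHS = (cos²ω - sin²ω)(cos²ω + sin²ω) = (cos²ω - sin²ω) · 1 = cos²ω - sin²ω = RHS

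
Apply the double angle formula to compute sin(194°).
sin(194°) = 2 sin 97° cos 97° = -0.2419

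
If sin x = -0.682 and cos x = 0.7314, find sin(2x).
sin(2x) = 2 sin x cos x = -0.9976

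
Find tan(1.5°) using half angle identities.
tan(1.5°) = sin 3° / (1 + cos 3°) = 0.02619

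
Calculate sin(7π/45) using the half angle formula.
sin(7π/45) = √((1 - cos 14π/45)/2) = 0.4695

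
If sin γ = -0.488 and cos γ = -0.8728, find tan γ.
tan γ = sin γ / cos γ = 0.5591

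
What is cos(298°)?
cos(298°) = 0.4695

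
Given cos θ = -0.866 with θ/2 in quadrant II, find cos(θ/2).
cos(θ/2) = ±√((1 + cos θ)/2); negative since θ/2 ∈ QII, so cos(θ/2) = -0.2588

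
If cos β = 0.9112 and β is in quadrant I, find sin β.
sin β = 0.412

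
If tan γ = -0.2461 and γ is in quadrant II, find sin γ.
sin γ = 0.239 (using tan²γ + 1 = sec²γ)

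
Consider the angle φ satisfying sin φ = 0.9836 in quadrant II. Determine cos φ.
cos φ = ±√(1 - sin²φ) = -0.1804 (negative in QII)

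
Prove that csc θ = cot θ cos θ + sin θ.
RHS = cos²θ/sin θ + sin θ = (cos²θ + sin²θ)/sin θ = 1/sin θ = csc θ = LHS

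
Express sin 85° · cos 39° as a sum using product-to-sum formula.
sin 85° cos 39° = (1/2)[sin(85°+39°) + sin(85°-39°)]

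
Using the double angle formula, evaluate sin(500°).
sin(500°) = 2 sin 250° cos 250° = 0.6428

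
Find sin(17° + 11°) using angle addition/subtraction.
sin(17° + 11°) = sin 17° cos 11° + cos 17° sin 11° = 0.4695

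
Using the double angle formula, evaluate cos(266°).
cos(266°) = 1 - 2sin²133° = -0.06976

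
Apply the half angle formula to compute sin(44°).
sin(44°) = √((1 - cos 88°)/2) = 0.6947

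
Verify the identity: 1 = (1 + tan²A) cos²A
RHS = sec²A · cos²A = (1/cos²A) · cos²A = 1 = LHS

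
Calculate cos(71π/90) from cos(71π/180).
cos(71π/90) = cos²71π/180 - sin²71π/180 = -0.788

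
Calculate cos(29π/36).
cos(29π/36) = -0.8192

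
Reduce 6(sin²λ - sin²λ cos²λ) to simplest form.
6(sin²λ - sin²λ cos²λ) = 6(sin⁴λ) (using Factoring)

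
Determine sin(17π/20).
sin(17π/20) = 0.454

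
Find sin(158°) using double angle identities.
sin(158°) = 2 sin 79° cos 79° = 0.3746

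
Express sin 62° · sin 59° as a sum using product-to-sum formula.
sin 62° sin 59° = (1/2)[cos(62°-59°) - cos(62°+59°)]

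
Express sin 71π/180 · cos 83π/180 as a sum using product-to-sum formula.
sin 71π/180 cos 83π/180 = (1/2)[sin(71π/180+83π/180) + sin(71π/180-83π/180)]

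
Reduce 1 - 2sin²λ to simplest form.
1 - 2sin²λ = cos(2λ) (using Double angle)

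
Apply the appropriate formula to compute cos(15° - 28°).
cos(15° - 28°) = cos 15° cos 28° + sin 15° sin 28° = 0.9744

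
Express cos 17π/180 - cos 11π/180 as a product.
cos 17π/180 - cos 11π/180 = -2 sin(7π/90) sin(π/60)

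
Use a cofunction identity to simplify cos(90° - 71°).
cos(90° - 71°) = sin(71°)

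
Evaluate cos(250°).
cos(250°) = -0.342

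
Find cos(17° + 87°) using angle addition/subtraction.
cos(17° + 87°) = cos 17° cos 87° - sin 17° sin 87° = -0.2419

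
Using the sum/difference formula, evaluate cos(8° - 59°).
cos(8° - 59°) = cos 8° cos 59° + sin 8° sin 59° = 0.6293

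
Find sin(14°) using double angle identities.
sin(14°) = 2 sin 7° cos 7° = 0.2419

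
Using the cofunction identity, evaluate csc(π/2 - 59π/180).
csc(π/2 - 59π/180) = sec(59π/180) = 1.942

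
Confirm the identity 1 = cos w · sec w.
RHS = cos w · (1/cos w) = 1 = LHS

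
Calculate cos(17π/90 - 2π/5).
cos(17π/90 - 2π/5) = cos 17π/90 cos 2π/5 + sin 17π/90 sin 2π/5 = 0.788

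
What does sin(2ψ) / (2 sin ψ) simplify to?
sin(2ψ) / (2 sin ψ) = cos ψ (using Double angle)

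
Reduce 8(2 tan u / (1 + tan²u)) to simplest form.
8(2 tan u / (1 + tan²u)) = 8(sin(2u)) (using Double angle)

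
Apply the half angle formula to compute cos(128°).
cos(128°) = -√((1 + cos 256°)/2) = -0.6157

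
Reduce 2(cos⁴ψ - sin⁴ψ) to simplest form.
2(cos⁴ψ - sin⁴ψ) = 2(cos(2ψ)) (using Factoring + double angle)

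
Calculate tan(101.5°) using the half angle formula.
tan(101.5°) = sin 203° / (1 + cos 203°) = -4.915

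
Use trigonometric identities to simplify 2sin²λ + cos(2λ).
2sin²λ + cos(2λ) = 1 (using Double angle)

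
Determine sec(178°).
sec(178°) = -1.001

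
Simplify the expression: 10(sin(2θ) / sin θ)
10(sin(2θ) / sin θ) = 10(2 cos θ) (using Double angle)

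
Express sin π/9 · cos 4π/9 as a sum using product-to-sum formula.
sin π/9 cos 4π/9 = (1/2)[sin(π/9+4π/9) + sin(π/9-4π/9)]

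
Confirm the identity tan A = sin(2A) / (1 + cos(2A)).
RHS = 2 sin A cos A / (2cos²A) = sin A/cos A = tan A = LHS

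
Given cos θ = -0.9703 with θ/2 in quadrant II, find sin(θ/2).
sin(θ/2) = ±√((1 - cos θ)/2); positive since θ/2 ∈ QII, so sin(θ/2) = 0.9925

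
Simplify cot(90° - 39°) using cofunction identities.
cot(90° - 39°) = tan(39°)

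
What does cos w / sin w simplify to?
cos w / sin w = cot w (using Quotient identity)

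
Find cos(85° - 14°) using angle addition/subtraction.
cos(85° - 14°) = cos 85° cos 14° + sin 85° sin 14° = 0.3256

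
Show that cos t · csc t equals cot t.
LHS = cos t · (1/sin t) = cos t/sin t = cot t = RHS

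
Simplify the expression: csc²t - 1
csc²t - 1 = cot²t (using Pythagorean identity)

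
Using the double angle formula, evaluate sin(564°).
sin(564°) = 2 sin 282° cos 282° = -0.4067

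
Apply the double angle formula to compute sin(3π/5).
sin(3π/5) = 2 sin 3π/10 cos 3π/10 = 0.9511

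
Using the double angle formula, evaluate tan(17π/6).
tan(17π/6) = 2 tan 17π/12 / (1 - tan²17π/12) = -√3/3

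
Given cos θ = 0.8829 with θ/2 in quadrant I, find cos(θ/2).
cos(θ/2) = ±√((1 + cos θ)/2); positive since θ/2 ∈ QI, so cos(θ/2) = 0.9703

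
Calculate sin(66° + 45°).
sin(66° + 45°) = sin 66° cos 45° + cos 66° sin 45° = 0.9336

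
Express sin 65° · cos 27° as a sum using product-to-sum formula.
sin 65° cos 27° = (1/2)[sin(65°+27°) + sin(65°-27°)]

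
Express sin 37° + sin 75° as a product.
sin 37° + sin 75° = 2 sin(56°) cos(-19°)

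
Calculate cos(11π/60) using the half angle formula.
cos(11π/60) = √((1 + cos 11π/30)/2) = 0.8387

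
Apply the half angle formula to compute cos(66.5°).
cos(66.5°) = √((1 + cos 133°)/2) = 0.3987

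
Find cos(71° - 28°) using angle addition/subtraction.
cos(71° - 28°) = cos 71° cos 28° + sin 71° sin 28° = 0.7314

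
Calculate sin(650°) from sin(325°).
sin(650°) = 2 sin 325° cos 325° = -0.9397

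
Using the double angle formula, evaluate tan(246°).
tan(246°) = 2 tan 123° / (1 - tan²123°) = 2.246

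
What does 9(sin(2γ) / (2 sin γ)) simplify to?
9(sin(2γ) / (2 sin γ)) = 9(cos γ) (using Double angle)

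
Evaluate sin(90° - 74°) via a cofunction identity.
sin(90° - 74°) = cos(74°) = 0.2756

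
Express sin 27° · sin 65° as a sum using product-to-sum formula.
sin 27° sin 65° = (1/2)[cos(27°-65°) - cos(27°+65°)]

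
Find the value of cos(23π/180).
cos(23π/180) = 0.9205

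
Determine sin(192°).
sin(192°) = -0.2079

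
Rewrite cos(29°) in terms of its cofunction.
cos(29°) = sin(90° - 29°) = sin(61°)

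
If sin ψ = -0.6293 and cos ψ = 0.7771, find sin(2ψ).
sin(2ψ) = 2 sin ψ cos ψ = -0.9781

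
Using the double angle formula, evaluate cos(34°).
cos(34°) = cos²17° - sin²17° = 0.829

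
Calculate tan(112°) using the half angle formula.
tan(112°) = sin 224° / (1 + cos 224°) = -2.475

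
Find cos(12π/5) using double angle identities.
cos(12π/5) = cos²6π/5 - sin²6π/5 = 0.309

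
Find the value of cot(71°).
cot(71°) = 0.3443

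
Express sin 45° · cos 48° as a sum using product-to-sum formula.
sin 45° cos 48° = (1/2)[sin(45°+48°) + sin(45°-48°)]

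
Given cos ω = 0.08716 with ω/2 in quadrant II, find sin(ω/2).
sin(ω/2) = ±√((1 - cos ω)/2); positive since ω/2 ∈ QII, so sin(ω/2) = 0.6756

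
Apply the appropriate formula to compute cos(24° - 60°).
cos(24° - 60°) = cos 24° cos 60° + sin 24° sin 60° = 0.809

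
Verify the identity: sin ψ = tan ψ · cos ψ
RHS = (sin ψ/cos ψ) · cos ψ = sin ψ = LHS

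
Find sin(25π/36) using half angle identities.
sin(25π/36) = √((1 - cos 25π/18)/2) = 0.8192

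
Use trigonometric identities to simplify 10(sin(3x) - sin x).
10(sin(3x) - sin x) = 10(2 cos(2x) sin x) (using Sum-to-product)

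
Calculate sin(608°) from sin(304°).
sin(608°) = 2 sin 304° cos 304° = -0.9272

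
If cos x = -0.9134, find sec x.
sec x = 1/cos x = -1.095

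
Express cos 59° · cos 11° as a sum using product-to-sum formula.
cos 59° cos 11° = (1/2)[cos(59°-11°) + cos(59°+11°)]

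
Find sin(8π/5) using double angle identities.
sin(8π/5) = 2 sin 4π/5 cos 4π/5 = -0.9511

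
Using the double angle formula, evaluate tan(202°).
tan(202°) = 2 tan 101° / (1 - tan²101°) = 0.404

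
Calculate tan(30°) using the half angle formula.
tan(30°) = sin 60° / (1 + cos 60°) = √3/3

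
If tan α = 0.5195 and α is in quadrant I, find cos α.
cos α = 0.8874 (using tan²α + 1 = sec²α)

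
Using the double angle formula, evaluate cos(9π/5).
cos(9π/5) = 1 - 2sin²9π/10 = 0.809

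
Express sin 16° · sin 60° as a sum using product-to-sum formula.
sin 16° sin 60° = (1/2)[cos(16°-60°) - cos(16°+60°)]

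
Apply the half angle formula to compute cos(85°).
cos(85°) = √((1 + cos 170°)/2) = 0.08716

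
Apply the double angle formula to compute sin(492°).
sin(492°) = 2 sin 246° cos 246° = 0.7431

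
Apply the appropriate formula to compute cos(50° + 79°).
cos(50° + 79°) = cos 50° cos 79° - sin 50° sin 79° = -0.6293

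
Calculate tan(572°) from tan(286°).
tan(572°) = 2 tan 286° / (1 - tan²286°) = 0.6249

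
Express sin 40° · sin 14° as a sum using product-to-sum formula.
sin 40° sin 14° = (1/2)[cos(40°-14°) - cos(40°+14°)]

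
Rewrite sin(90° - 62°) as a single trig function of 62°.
sin(90° - 62°) = cos(62°)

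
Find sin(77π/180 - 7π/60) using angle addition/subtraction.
sin(77π/180 - 7π/60) = sin 77π/180 cos 7π/60 - cos 77π/180 sin 7π/60 = 0.829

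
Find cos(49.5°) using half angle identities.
cos(49.5°) = √((1 + cos 99°)/2) = 0.6494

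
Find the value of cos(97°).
cos(97°) = -0.1219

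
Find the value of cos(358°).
cos(358°) = 0.9994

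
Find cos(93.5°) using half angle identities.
cos(93.5°) = -√((1 + cos 187°)/2) = -0.06105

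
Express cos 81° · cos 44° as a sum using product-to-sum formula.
cos 81° cos 44° = (1/2)[cos(81°-44°) + cos(81°+44°)]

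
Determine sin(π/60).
sin(π/60) = 0.05234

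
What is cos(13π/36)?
cos(13π/36) = 0.4226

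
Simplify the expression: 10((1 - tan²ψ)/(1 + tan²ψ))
10((1 - tan²ψ)/(1 + tan²ψ)) = 10(cos(2ψ)) (using Double angle)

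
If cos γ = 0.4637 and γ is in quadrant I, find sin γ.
sin γ = 0.886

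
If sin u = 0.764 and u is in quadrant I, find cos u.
cos u = 0.6452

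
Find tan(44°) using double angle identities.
tan(44°) = 2 tan 22° / (1 - tan²22°) = 0.9657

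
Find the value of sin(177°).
sin(177°) = 0.05234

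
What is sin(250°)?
sin(250°) = -0.9397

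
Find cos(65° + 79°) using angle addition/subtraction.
cos(65° + 79°) = cos 65° cos 79° - sin 65° sin 79° = -0.809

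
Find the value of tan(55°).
tan(55°) = 1.428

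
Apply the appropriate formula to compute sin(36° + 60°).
sin(36° + 60°) = sin 36° cos 60° + cos 36° sin 60° = 0.9945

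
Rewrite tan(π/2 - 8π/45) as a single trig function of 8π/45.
tan(π/2 - 8π/45) = cot(8π/45)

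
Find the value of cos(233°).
cos(233°) = -0.6018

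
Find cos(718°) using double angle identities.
cos(718°) = cos²359° - sin²359° = 0.9994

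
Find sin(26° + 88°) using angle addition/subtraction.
sin(26° + 88°) = sin 26° cos 88° + cos 26° sin 88° = 0.9135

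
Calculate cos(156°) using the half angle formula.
cos(156°) = -√((1 + cos 312°)/2) = -0.9135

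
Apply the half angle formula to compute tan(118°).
tan(118°) = sin 236° / (1 + cos 236°) = -1.881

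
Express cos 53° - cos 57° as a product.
cos 53° - cos 57° = -2 sin(55°) sin(-2°)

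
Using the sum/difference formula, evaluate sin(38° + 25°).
sin(38° + 25°) = sin 38° cos 25° + cos 38° sin 25° = 0.891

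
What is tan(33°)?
tan(33°) = 0.6494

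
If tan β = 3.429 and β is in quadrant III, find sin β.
sin β = -0.96 (using tan²β + 1 = sec²β)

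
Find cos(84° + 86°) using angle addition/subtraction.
cos(84° + 86°) = cos 84° cos 86° - sin 84° sin 86° = -0.9848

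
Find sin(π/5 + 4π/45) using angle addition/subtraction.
sin(π/5 + 4π/45) = sin π/5 cos 4π/45 + cos π/5 sin 4π/45 = 0.788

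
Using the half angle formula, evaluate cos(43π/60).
cos(43π/60) = -√((1 + cos 43π/30)/2) = -0.6293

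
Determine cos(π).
cos(π) = -1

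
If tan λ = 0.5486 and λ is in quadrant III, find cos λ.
cos λ = -0.8767 (using tan²λ + 1 = sec²λ)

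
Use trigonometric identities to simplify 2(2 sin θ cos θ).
2(2 sin θ cos θ) = 2(sin(2θ)) (using Double angle)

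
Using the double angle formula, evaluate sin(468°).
sin(468°) = 2 sin 234° cos 234° = 0.9511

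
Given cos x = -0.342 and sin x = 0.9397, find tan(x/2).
tan(x/2) = sin x / (1 + cos x) = 1.428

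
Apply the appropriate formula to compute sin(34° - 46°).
sin(34° - 46°) = sin 34° cos 46° - cos 34° sin 46° = -0.2079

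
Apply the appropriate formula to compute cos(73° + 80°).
cos(73° + 80°) = cos 73° cos 80° - sin 73° sin 80° = -0.891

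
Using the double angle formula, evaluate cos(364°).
cos(364°) = cos²182° - sin²182° = 0.9976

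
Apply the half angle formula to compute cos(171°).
cos(171°) = -√((1 + cos 342°)/2) = -0.9877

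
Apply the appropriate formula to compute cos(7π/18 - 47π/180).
cos(7π/18 - 47π/180) = cos 7π/18 cos 47π/180 + sin 7π/18 sin 47π/180 = 0.9205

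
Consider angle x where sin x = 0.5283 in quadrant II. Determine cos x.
cos x = ±√(1 - sin²x) = -0.8491 (negative in QII)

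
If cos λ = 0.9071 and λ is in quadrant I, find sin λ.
sin λ = 0.4209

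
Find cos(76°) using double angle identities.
cos(76°) = 2cos²38° - 1 = 0.2419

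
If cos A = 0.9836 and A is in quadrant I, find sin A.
sin A = 0.1804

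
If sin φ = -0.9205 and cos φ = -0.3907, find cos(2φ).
cos(2φ) = cos²φ - sin²φ = -0.6947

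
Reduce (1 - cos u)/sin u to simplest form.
(1 - cos u)/sin u = tan(u/2) (using Half angle)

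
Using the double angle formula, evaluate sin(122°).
sin(122°) = 2 sin 61° cos 61° = 0.848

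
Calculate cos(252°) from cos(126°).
cos(252°) = cos²126° - sin²126° = -0.309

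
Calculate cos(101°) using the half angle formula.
cos(101°) = -√((1 + cos 202°)/2) = -0.1908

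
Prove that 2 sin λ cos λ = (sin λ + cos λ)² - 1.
RHS = sin²λ + 2 sin λ cos λ + cos²λ - 1 = (sin²λ + cos²λ) + 2 sin λ cos λ - 1 = 1 + 2 sin λ cos λ - 1 = 2 sin λ cos λ = LHS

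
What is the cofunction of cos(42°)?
cos(42°) = sin(90° - 42°) = sin(48°)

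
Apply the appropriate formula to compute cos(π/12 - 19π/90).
cos(π/12 - 19π/90) = cos π/12 cos 19π/90 + sin π/12 sin 19π/90 = 0.9205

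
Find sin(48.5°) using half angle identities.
sin(48.5°) = √((1 - cos 97°)/2) = 0.749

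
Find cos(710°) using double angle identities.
cos(710°) = 1 - 2sin²355° = 0.9848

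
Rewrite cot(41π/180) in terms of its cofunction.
cot(41π/180) = tan(π/2 - 41π/180) = tan(49π/180)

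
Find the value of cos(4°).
cos(4°) = 0.9976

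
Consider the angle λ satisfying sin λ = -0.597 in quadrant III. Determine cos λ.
cos λ = ±√(1 - sin²λ) = -0.8022 (negative in QIII)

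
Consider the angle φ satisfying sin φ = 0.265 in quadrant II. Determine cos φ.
cos φ = ±√(1 - sin²φ) = -0.9642 (negative in QII)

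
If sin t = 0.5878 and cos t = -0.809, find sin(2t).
sin(2t) = 2 sin t cos t = -0.9511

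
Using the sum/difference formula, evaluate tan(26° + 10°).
tan(26° + 10°) = (tan 26° + tan 10°)/(1 - tan 26° tan 10°) = 0.7265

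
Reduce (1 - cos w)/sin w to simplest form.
(1 - cos w)/sin w = tan(w/2) (using Half angle)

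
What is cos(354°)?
cos(354°) = 0.9945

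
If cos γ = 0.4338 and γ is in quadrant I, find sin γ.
sin γ = 0.901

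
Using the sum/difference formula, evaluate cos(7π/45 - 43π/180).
cos(7π/45 - 43π/180) = cos 7π/45 cos 43π/180 + sin 7π/45 sin 43π/180 = (√6+√2)/4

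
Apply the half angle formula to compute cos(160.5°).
cos(160.5°) = -√((1 + cos 321°)/2) = -0.9426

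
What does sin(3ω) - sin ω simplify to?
sin(3ω) - sin ω = 2 cos(2ω) sin ω (using Sum-to-product)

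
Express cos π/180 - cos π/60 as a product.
cos π/180 - cos π/60 = -2 sin(π/90) sin(-π/180)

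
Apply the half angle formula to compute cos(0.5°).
cos(0.5°) = √((1 + cos 1°)/2) = 1.0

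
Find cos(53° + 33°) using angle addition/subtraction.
cos(53° + 33°) = cos 53° cos 33° - sin 53° sin 33° = 0.06976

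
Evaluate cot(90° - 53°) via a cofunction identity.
cot(90° - 53°) = tan(53°) = 1.327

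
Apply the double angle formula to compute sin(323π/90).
sin(323π/90) = 2 sin 323π/180 cos 323π/180 = -0.9613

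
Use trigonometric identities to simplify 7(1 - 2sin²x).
7(1 - 2sin²x) = 7(cos(2x)) (using Double angle)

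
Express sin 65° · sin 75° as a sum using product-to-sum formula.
sin 65° sin 75° = (1/2)[cos(65°-75°) - cos(65°+75°)]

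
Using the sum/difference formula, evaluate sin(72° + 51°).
sin(72° + 51°) = sin 72° cos 51° + cos 72° sin 51° = 0.8387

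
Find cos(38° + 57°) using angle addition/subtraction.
cos(38° + 57°) = cos 38° cos 57° - sin 38° sin 57° = -0.08716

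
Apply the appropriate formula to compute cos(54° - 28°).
cos(54° - 28°) = cos 54° cos 28° + sin 54° sin 28° = 0.8988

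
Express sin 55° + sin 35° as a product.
sin 55° + sin 35° = 2 sin(45°) cos(10°)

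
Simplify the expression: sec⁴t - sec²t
sec⁴t - sec²t = tan⁴t + tan²t (using Pythagorean)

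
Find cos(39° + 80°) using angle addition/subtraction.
cos(39° + 80°) = cos 39° cos 80° - sin 39° sin 80° = -0.4848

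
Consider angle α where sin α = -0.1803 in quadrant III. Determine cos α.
cos α = ±√(1 - sin²α) = -0.9836 (negative in QIII)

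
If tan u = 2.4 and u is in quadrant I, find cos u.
cos u = 0.3846 (using tan²u + 1 = sec²u)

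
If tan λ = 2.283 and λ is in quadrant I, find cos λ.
cos λ = 0.4012 (using tan²λ + 1 = sec²λ)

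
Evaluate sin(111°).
sin(111°) = 0.9336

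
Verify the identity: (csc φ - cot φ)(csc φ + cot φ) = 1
LHS = csc²φ - cot²φ = (1 + cot²φ) - cot²φ = 1 = RHS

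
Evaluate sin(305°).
sin(305°) = -0.8192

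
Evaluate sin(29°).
sin(29°) = 0.4848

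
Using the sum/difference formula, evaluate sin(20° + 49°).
sin(20° + 49°) = sin 20° cos 49° + cos 20° sin 49° = 0.9336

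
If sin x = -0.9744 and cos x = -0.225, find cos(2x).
cos(2x) = cos²x - sin²x = -0.8988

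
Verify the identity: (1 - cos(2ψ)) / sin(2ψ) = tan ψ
LHS = 2sin²ψ / (2 sin ψ cos ψ) = sin ψ/cos ψ = tan ψ = RHS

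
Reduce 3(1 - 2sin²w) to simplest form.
3(1 - 2sin²w) = 3(cos(2w)) (using Double angle)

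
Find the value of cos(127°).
cos(127°) = -0.6018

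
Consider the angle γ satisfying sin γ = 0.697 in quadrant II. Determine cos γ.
cos γ = ±√(1 - sin²γ) = -0.7171 (negative in QII)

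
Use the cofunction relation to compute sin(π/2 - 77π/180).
sin(π/2 - 77π/180) = cos(77π/180) = 0.225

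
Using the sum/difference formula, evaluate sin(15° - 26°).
sin(15° - 26°) = sin 15° cos 26° - cos 15° sin 26° = -0.1908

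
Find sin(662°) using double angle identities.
sin(662°) = 2 sin 331° cos 331° = -0.848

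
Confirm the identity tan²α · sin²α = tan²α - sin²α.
RHS = sin²α/cos²α - sin²α = sin²α(1/cos²α - 1) = sin²α · (1 - cos²α)/cos²α = sin²α · sin²α/cos²α = sin²α · tan²α = LHS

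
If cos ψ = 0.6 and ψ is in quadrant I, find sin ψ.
sin ψ = 0.8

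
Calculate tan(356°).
tan(356°) = -0.06993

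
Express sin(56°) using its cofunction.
sin(56°) = cos(90° - 56°) = cos(34°)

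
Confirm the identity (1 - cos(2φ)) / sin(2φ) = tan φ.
LHS = 2sin²φ / (2 sin φ cos φ) = sin φ/cos φ = tan φ = RHS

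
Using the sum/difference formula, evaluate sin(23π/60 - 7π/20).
sin(23π/60 - 7π/20) = sin 23π/60 cos 7π/20 - cos 23π/60 sin 7π/20 = 0.1045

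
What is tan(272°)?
tan(272°) = -28.64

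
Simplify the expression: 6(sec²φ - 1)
6(sec²φ - 1) = 6(tan²φ) (using Pythagorean identity)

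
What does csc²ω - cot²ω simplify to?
csc²ω - cot²ω = 1 (using Pythagorean identity)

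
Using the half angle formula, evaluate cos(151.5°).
cos(151.5°) = -√((1 + cos 303°)/2) = -0.8788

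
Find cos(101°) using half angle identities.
cos(101°) = -√((1 + cos 202°)/2) = -0.1908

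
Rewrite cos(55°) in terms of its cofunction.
cos(55°) = sin(90° - 55°) = sin(35°)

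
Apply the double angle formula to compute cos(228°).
cos(228°) = cos²114° - sin²114° = -0.6691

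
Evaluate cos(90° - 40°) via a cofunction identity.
cos(90° - 40°) = sin(40°) = 0.6428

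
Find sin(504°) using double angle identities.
sin(504°) = 2 sin 252° cos 252° = 0.5878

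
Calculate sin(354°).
sin(354°) = -0.1045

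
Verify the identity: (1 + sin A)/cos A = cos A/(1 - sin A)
LHS = (1 + sin A)(1 - sin A) / (cos A(1 - sin A)) = (1 - sin²A) / (cos A(1 - sin A)) = cos²A / (cos A(1 - sin A)) = cos A/(1 - sin A) = RHS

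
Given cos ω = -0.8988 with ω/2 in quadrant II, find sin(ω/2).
sin(ω/2) = ±√((1 - cos ω)/2); positive since ω/2 ∈ QII, so sin(ω/2) = 0.9744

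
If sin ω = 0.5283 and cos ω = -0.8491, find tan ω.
tan ω = sin ω / cos ω = -0.6222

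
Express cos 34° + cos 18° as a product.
cos 34° + cos 18° = 2 cos(26°) cos(8°)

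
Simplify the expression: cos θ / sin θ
cos θ / sin θ = cot θ (using Quotient identity)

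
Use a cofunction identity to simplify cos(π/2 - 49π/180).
cos(π/2 - 49π/180) = sin(49π/180)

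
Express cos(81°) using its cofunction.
cos(81°) = sin(90° - 81°) = sin(9°)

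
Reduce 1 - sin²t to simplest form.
1 - sin²t = cos²t (using Pythagorean identity)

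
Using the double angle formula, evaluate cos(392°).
cos(392°) = cos²196° - sin²196° = 0.848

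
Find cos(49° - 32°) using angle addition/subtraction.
cos(49° - 32°) = cos 49° cos 32° + sin 49° sin 32° = 0.9563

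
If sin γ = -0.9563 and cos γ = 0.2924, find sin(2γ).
sin(2γ) = 2 sin γ cos γ = -0.5592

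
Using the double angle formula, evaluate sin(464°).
sin(464°) = 2 sin 232° cos 232° = 0.9703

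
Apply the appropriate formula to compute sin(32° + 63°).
sin(32° + 63°) = sin 32° cos 63° + cos 32° sin 63° = 0.9962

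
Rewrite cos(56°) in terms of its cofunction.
cos(56°) = sin(90° - 56°) = sin(34°)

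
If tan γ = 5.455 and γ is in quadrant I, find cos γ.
cos γ = 0.1803 (using tan²γ + 1 = sec²γ)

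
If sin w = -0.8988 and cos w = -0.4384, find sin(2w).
sin(2w) = 2 sin w cos w = 0.7881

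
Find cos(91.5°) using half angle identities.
cos(91.5°) = -√((1 + cos 183°)/2) = -0.02618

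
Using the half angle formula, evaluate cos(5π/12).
cos(5π/12) = √((1 + cos 5π/6)/2) = (√6-√2)/4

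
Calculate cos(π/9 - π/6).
cos(π/9 - π/6) = cos π/9 cos π/6 + sin π/9 sin π/6 = 0.9848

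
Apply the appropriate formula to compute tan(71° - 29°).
tan(71° - 29°) = (tan 71° - tan 29°)/(1 + tan 71° tan 29°) = 0.9004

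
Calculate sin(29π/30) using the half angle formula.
sin(29π/30) = √((1 - cos 29π/15)/2) = 0.1045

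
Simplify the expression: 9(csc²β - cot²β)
9(csc²β - cot²β) = 9 (using Pythagorean identity)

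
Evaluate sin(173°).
sin(173°) = 0.1219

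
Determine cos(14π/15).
cos(14π/15) = -0.9781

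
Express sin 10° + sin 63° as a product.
sin 10° + sin 63° = 2 sin(36.5°) cos(-26.5°)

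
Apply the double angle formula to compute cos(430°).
cos(430°) = 2cos²215° - 1 = 0.342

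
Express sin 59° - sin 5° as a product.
sin 59° - sin 5° = 2 cos(32°) sin(27°)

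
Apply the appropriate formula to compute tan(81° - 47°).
tan(81° - 47°) = (tan 81° - tan 47°)/(1 + tan 81° tan 47°) = 0.6745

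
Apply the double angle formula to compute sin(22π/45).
sin(22π/45) = 2 sin 11π/45 cos 11π/45 = 0.9994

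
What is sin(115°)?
sin(115°) = 0.9063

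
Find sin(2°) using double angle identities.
sin(2°) = 2 sin 1° cos 1° = 0.0349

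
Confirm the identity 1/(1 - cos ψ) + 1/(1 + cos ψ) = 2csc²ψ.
LHS = [(1 + cos ψ) + (1 - cos ψ)] / [(1 - cos ψ)(1 + cos ψ)] = 2/(1 - cos²ψ) = 2/sin²ψ = 2csc²ψ = RHS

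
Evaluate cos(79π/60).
cos(79π/60) = -0.5446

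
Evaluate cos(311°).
cos(311°) = 0.6561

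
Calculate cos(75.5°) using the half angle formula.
cos(75.5°) = √((1 + cos 151°)/2) = 0.2504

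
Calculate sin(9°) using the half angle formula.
sin(9°) = √((1 - cos 18°)/2) = 0.1564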